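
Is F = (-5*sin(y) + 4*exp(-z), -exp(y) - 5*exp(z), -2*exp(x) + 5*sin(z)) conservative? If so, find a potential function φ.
No, ∇×F = (5*exp(z), 2*exp(x) - 4*exp(-z), 5*cos(y)) ≠ 0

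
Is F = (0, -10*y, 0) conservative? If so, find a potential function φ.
Yes, F is conservative. φ = -5*y**2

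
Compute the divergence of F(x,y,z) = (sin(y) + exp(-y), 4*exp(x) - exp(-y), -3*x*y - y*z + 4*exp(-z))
-y - 4*exp(-z) + exp(-y)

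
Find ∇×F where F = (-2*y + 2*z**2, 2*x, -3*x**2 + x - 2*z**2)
(0, 6*x + 4*z - 1, 4)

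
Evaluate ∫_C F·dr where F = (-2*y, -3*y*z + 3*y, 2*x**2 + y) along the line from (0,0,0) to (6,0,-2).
-48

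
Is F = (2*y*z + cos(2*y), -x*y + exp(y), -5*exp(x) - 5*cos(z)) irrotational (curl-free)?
No, ∇×F = (0, 2*y + 5*exp(x), -y - 2*z + 2*sin(2*y))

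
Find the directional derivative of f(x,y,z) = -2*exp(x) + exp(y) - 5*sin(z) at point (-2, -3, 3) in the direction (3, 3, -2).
sqrt(22)*(10*exp(3)*cos(3) - 6*E + 3)*exp(-3)/22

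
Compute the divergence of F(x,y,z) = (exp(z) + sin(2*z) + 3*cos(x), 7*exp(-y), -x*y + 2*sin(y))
-3*sin(x) - 7*exp(-y)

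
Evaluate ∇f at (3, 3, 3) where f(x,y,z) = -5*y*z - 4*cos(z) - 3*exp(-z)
(0, -15, -15 + 3*exp(-3) + 4*sin(3))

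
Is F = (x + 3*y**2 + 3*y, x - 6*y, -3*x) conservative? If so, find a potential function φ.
No, ∇×F = (0, 3, -6*y - 2) ≠ 0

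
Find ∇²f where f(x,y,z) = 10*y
0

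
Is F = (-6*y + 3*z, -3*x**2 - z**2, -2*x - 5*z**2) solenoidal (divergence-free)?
No, ∇·F = -10*z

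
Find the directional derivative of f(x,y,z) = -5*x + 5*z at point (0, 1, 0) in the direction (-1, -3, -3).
-10*sqrt(19)/19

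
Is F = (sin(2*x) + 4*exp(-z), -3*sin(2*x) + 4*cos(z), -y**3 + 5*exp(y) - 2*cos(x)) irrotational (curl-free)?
No, ∇×F = (-3*y**2 + 5*exp(y) + 4*sin(z), -2*sin(x) - 4*exp(-z), -6*cos(2*x))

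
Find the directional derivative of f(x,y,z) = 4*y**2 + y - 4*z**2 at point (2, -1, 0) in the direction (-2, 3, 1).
-3*sqrt(14)/2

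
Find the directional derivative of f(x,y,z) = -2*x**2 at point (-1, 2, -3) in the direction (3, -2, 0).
12*sqrt(13)/13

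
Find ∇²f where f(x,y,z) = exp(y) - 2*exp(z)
exp(y) - 2*exp(z)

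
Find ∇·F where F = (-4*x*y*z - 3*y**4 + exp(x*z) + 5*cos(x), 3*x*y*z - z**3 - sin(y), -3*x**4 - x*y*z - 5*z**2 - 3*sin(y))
-x*y + 3*x*z - 4*y*z + z*exp(x*z) - 10*z - 5*sin(x) - cos(y)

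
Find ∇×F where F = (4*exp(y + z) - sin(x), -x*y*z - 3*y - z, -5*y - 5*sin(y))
(x*y - 5*cos(y) - 4, 4*exp(y + z), -y*z - 4*exp(y + z))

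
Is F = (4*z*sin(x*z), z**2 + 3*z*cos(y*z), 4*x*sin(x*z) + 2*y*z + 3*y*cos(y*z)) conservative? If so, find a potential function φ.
Yes, F is conservative. φ = y*z**2 + 3*sin(y*z) - 4*cos(x*z)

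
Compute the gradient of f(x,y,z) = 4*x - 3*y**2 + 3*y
(4, 3 - 6*y, 0)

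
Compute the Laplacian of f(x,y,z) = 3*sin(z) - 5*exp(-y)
-3*sin(z) - 5*exp(-y)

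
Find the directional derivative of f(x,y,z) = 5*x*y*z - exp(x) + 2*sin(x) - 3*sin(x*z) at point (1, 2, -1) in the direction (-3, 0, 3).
sqrt(2)*(-8*cos(1) + E + 20)/2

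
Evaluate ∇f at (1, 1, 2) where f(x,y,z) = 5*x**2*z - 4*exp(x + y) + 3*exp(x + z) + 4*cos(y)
(-4*exp(2) + 20 + 3*exp(3), -4*exp(2) - 4*sin(1), 5 + 3*exp(3))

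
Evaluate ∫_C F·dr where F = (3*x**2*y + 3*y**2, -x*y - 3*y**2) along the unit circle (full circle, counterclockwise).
-3*pi/4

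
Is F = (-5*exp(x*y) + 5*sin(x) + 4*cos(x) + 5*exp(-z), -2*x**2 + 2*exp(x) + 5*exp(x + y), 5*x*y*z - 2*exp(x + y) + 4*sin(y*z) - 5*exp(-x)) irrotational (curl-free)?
No, ∇×F = (5*x*z + 4*z*cos(y*z) - 2*exp(x + y), -5*y*z + 2*exp(x + y) - 5*exp(-z) - 5*exp(-x), 5*x*exp(x*y) - 4*x + 2*exp(x) + 5*exp(x + y))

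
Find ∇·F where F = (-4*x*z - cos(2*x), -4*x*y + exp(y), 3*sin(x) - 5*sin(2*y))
-4*x - 4*z + exp(y) + 2*sin(2*x)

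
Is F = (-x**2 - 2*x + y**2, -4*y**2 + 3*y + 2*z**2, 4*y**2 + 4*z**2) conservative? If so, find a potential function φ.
No, ∇×F = (8*y - 4*z, 0, -2*y) ≠ 0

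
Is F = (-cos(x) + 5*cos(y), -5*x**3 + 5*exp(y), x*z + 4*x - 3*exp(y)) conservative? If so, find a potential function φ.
No, ∇×F = (-3*exp(y), -z - 4, -15*x**2 + 5*sin(y)) ≠ 0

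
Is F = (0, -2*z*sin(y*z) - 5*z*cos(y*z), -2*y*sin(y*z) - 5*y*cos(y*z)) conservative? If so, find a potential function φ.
Yes, F is conservative. φ = -5*sin(y*z) + 2*cos(y*z)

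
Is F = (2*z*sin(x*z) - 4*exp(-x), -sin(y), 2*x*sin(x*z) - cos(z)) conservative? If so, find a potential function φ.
Yes, F is conservative. φ = -sin(z) + cos(y) - 2*cos(x*z) + 4*exp(-x)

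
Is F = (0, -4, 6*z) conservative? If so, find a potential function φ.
Yes, F is conservative. φ = -4*y + 3*z**2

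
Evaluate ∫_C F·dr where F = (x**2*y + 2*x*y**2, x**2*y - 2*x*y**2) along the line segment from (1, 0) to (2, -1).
7/3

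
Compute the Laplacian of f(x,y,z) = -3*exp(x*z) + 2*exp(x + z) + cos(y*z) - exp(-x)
-3*x**2*exp(x*z) - y**2*cos(y*z) - 3*z**2*exp(x*z) - z**2*cos(y*z) + 4*exp(x + z) - exp(-x)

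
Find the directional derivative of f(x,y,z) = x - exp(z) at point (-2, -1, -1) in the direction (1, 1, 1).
-sqrt(3)*(1 - E)*exp(-1)/3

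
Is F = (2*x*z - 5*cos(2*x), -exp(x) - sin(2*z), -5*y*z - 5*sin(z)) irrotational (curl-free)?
No, ∇×F = (-5*z + 2*cos(2*z), 2*x, -exp(x))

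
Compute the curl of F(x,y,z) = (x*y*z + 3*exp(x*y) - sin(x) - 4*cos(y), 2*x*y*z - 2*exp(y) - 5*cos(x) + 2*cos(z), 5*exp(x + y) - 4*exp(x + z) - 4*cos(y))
(-2*x*y + 5*exp(x + y) + 4*sin(y) + 2*sin(z), x*y - 5*exp(x + y) + 4*exp(x + z), -x*z - 3*x*exp(x*y) + 2*y*z + 5*sin(x) - 4*sin(y))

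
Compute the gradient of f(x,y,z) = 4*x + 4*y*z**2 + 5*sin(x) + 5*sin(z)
(5*cos(x) + 4, 4*z**2, 8*y*z + 5*cos(z))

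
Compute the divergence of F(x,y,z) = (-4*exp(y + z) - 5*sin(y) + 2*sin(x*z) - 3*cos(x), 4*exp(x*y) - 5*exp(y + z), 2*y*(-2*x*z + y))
-4*x*y + 4*x*exp(x*y) + 2*z*cos(x*z) - 5*exp(y + z) + 3*sin(x)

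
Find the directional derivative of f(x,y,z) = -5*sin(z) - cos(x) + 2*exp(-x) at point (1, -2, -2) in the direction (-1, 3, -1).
sqrt(11)*(5*E*cos(2) - E*sin(1) + 2)*exp(-1)/11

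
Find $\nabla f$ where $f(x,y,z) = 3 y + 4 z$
(0, 3, 4)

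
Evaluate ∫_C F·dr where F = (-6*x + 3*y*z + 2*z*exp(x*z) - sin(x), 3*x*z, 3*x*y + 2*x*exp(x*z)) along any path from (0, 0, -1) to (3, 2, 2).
cos(3) + 6 + 2*exp(6)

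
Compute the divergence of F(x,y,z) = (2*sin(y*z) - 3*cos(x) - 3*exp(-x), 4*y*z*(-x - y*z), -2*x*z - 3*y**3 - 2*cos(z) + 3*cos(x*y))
-4*x*z - 2*x - 8*y*z**2 + 3*sin(x) + 2*sin(z) + 3*exp(-x)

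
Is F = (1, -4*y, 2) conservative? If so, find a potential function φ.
Yes, F is conservative. φ = x - 2*y**2 + 2*z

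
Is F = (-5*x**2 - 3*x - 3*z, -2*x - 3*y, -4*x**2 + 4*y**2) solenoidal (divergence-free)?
No, ∇·F = -10*x - 6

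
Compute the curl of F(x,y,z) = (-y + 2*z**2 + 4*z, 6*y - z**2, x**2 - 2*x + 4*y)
(2*z + 4, -2*x + 4*z + 6, 1)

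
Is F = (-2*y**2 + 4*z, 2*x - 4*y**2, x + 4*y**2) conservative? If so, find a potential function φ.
No, ∇×F = (8*y, 3, 4*y + 2) ≠ 0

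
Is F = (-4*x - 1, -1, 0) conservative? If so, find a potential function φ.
Yes, F is conservative. φ = -2*x**2 - x - y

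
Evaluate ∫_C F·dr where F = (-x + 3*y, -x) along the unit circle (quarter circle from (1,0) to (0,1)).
1/2 - pi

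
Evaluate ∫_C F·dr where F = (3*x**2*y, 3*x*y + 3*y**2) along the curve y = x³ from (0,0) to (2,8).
4960/7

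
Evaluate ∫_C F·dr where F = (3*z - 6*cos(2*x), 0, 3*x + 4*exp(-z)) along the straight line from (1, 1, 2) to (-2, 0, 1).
-12 + 3*sin(4) - 4*exp(-1) + 4*exp(-2) + 3*sin(2)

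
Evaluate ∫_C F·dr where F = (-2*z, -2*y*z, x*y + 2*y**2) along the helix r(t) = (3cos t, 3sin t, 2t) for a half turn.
39*pi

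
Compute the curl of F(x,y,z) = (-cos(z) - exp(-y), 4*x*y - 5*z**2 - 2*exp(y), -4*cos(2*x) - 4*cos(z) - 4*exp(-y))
(10*z + 4*exp(-y), -8*sin(2*x) + sin(z), 4*y - exp(-y))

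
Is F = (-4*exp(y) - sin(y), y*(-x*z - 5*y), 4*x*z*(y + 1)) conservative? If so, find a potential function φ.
No, ∇×F = (x*(y + 4*z), -4*z*(y + 1), -y*z + 4*exp(y) + cos(y)) ≠ 0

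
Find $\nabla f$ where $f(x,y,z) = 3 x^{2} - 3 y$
(6*x, -3, 0)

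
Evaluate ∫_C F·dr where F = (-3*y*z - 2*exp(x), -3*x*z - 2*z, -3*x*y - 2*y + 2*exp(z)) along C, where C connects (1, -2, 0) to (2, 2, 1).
-18 - 2*exp(2) + 4*E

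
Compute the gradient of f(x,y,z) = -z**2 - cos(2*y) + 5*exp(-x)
(-5*exp(-x), 2*sin(2*y), -2*z)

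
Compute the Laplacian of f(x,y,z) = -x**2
-2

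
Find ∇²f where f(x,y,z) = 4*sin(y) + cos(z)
-4*sin(y) - cos(z)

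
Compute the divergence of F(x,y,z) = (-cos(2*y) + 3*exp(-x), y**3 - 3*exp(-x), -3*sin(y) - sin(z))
3*y**2 - cos(z) - 3*exp(-x)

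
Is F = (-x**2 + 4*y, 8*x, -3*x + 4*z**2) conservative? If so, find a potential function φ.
No, ∇×F = (0, 3, 4) ≠ 0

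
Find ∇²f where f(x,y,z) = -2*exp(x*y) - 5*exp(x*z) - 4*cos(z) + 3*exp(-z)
-2*x**2*exp(x*y) - 5*x**2*exp(x*z) - 2*y**2*exp(x*y) - 5*z**2*exp(x*z) + 4*cos(z) + 3*exp(-z)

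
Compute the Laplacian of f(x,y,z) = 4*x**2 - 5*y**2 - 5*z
-2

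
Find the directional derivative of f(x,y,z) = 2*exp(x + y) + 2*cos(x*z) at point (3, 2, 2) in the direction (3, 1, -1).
2*sqrt(11)*(-3*sin(6) + 4*exp(5))/11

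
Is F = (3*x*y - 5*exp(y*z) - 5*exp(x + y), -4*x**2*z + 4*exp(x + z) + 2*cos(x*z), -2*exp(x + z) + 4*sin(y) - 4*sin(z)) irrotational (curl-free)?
No, ∇×F = (4*x**2 + 2*x*sin(x*z) - 4*exp(x + z) + 4*cos(y), -5*y*exp(y*z) + 2*exp(x + z), -8*x*z - 3*x + 5*z*exp(y*z) - 2*z*sin(x*z) + 5*exp(x + y) + 4*exp(x + z))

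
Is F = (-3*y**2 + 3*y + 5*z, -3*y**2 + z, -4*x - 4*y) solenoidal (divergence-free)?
No, ∇·F = -6*y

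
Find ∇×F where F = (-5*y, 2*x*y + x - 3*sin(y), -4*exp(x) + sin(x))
(0, 4*exp(x) - cos(x), 2*y + 6)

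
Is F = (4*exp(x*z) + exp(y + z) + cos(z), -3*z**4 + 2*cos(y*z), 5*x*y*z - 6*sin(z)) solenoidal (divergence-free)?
No, ∇·F = 5*x*y + 4*z*exp(x*z) - 2*z*sin(y*z) - 6*cos(z)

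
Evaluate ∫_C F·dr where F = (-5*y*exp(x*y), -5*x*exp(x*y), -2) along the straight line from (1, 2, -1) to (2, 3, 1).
-5*exp(6) - 4 + 5*exp(2)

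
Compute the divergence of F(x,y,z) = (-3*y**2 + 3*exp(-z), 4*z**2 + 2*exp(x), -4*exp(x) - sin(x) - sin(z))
-cos(z)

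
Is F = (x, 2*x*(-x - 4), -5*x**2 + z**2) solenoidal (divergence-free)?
No, ∇·F = 2*z + 1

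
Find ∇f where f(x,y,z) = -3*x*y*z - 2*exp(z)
(-3*y*z, -3*x*z, -3*x*y - 2*exp(z))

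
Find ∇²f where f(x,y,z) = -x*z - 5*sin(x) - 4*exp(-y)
5*sin(x) - 4*exp(-y)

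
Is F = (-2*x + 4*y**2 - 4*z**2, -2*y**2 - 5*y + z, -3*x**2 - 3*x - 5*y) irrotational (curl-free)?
No, ∇×F = (-6, 6*x - 8*z + 3, -8*y)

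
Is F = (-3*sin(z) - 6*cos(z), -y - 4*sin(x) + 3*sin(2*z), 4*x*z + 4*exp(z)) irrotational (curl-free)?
No, ∇×F = (-6*cos(2*z), -4*z + 6*sin(z) - 3*cos(z), -4*cos(x))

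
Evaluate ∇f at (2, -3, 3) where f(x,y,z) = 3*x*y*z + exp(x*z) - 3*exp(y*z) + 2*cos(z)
(-27 + 3*exp(6), 18 - 9*exp(-9), -18 - 2*sin(3) + 9*exp(-9) + 2*exp(6))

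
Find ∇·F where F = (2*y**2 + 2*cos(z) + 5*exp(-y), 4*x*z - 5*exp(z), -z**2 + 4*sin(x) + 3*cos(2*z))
-2*z - 6*sin(2*z)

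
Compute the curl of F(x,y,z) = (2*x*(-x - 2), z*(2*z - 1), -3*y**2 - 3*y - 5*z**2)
(-6*y - 4*z - 2, 0, 0)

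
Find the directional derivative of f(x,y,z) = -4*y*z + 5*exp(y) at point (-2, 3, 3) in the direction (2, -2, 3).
2*sqrt(17)*(-5*exp(3) - 6)/17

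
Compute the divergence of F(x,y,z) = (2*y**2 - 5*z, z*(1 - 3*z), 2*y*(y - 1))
0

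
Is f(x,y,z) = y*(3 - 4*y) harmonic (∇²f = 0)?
No, ∇²f = -8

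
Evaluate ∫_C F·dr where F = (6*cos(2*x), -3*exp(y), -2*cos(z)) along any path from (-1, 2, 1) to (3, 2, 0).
3*sin(6) + 2*sin(1) + 3*sin(2)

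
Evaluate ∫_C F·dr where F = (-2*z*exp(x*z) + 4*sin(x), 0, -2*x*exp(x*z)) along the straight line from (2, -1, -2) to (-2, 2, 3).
-(2 - 2*exp(2))*exp(-6)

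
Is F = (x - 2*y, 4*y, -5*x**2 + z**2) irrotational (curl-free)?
No, ∇×F = (0, 10*x, 2)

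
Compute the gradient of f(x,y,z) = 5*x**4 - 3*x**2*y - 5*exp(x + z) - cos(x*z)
(20*x**3 - 6*x*y + z*sin(x*z) - 5*exp(x + z), -3*x**2, x*sin(x*z) - 5*exp(x + z))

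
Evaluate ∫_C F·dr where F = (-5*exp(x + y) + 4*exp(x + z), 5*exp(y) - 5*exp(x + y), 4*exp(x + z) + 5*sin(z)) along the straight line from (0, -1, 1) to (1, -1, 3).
-4*E - 5 + 5*exp(-1) + 5*cos(1) - 5*cos(3) + 4*exp(4)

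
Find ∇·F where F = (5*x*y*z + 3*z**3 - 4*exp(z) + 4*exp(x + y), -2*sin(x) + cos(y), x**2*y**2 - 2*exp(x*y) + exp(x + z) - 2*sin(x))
5*y*z + 4*exp(x + y) + exp(x + z) - sin(y)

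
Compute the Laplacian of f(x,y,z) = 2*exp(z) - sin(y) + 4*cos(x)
2*exp(z) + sin(y) - 4*cos(x)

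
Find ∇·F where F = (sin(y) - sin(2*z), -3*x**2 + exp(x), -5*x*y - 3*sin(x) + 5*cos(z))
-5*sin(z)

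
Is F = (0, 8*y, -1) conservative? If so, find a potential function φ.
Yes, F is conservative. φ = 4*y**2 - z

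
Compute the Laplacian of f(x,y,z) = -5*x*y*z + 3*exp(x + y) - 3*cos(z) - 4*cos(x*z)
4*x**2*cos(x*z) + 4*z**2*cos(x*z) + 6*exp(x + y) + 3*cos(z)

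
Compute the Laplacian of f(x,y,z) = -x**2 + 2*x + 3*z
-2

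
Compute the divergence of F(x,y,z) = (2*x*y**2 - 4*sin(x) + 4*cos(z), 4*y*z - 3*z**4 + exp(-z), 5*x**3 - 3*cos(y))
2*y**2 + 4*z - 4*cos(x)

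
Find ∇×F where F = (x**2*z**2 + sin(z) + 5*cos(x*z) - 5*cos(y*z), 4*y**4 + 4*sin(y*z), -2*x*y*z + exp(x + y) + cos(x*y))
(-2*x*z - x*sin(x*y) - 4*y*cos(y*z) + exp(x + y), 2*x**2*z - 5*x*sin(x*z) + 2*y*z + y*sin(x*y) + 5*y*sin(y*z) - exp(x + y) + cos(z), -5*z*sin(y*z))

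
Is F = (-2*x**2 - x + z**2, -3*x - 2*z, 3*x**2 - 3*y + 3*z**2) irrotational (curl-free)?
No, ∇×F = (-1, -6*x + 2*z, -3)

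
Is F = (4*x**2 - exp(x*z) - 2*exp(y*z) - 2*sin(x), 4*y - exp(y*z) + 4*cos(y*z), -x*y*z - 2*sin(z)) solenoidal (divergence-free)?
No, ∇·F = -x*y + 8*x - z*exp(x*z) - z*exp(y*z) - 4*z*sin(y*z) - 2*cos(x) - 2*cos(z) + 4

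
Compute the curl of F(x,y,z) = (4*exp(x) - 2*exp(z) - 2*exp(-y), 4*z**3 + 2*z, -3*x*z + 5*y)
(3 - 12*z**2, 3*z - 2*exp(z), -2*exp(-y))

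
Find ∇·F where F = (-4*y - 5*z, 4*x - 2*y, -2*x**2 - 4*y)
-2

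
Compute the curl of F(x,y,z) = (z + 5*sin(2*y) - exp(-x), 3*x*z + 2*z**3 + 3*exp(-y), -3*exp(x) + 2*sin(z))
(-3*x - 6*z**2, 3*exp(x) + 1, 3*z - 10*cos(2*y))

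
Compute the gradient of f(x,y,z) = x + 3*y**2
(1, 6*y, 0)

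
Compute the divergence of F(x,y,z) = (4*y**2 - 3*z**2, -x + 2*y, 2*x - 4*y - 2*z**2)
2 - 4*z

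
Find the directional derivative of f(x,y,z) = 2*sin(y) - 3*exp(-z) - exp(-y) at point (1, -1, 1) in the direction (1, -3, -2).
-3*sqrt(14)*(2 + 2*E*cos(1) + exp(2))*exp(-1)/14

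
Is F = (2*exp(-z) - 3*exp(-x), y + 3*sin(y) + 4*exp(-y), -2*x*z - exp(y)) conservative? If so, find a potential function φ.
No, ∇×F = (-exp(y), 2*z - 2*exp(-z), 0) ≠ 0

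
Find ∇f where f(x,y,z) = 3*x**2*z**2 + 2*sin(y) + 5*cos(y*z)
(6*x*z**2, -5*z*sin(y*z) + 2*cos(y), 6*x**2*z - 5*y*sin(y*z))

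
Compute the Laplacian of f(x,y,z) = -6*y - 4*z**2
-8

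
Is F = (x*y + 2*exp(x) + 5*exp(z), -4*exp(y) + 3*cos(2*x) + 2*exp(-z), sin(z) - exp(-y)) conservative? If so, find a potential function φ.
No, ∇×F = (2*exp(-z) + exp(-y), 5*exp(z), -x - 6*sin(2*x)) ≠ 0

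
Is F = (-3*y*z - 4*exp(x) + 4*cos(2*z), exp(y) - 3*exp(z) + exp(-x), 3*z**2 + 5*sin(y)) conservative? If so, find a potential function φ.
No, ∇×F = (3*exp(z) + 5*cos(y), -3*y - 8*sin(2*z), 3*z - exp(-x)) ≠ 0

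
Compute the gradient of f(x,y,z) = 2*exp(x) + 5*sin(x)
(2*exp(x) + 5*cos(x), 0, 0)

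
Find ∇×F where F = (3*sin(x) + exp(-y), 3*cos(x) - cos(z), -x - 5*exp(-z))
(-sin(z), 1, -3*sin(x) + exp(-y))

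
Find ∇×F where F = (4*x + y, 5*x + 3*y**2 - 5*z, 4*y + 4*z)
(9, 0, 4)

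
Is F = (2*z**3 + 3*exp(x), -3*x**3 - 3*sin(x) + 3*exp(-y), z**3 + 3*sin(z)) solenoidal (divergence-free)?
No, ∇·F = 3*((z**2 + exp(x) + cos(z))*exp(y) - 1)*exp(-y)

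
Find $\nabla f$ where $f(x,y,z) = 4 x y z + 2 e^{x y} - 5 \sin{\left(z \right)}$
(2*y*(2*z + exp(x*y)), 2*x*(2*z + exp(x*y)), 4*x*y - 5*cos(z))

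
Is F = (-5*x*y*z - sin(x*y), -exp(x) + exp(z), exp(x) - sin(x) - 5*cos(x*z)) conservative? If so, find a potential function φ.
No, ∇×F = (-exp(z), -5*x*y - 5*z*sin(x*z) - exp(x) + cos(x), 5*x*z + x*cos(x*y) - exp(x)) ≠ 0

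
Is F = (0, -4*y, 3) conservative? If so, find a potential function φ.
Yes, F is conservative. φ = -2*y**2 + 3*z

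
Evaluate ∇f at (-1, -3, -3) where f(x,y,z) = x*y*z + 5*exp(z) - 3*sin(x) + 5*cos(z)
(9 - 3*cos(1), 3, 5*exp(-3) + 5*sin(3) + 3)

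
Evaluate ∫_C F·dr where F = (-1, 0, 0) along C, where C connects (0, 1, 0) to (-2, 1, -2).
2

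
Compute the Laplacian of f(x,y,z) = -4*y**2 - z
-8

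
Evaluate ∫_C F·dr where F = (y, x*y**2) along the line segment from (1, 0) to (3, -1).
-11/6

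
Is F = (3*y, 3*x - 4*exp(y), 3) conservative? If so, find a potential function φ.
Yes, F is conservative. φ = 3*x*y + 3*z - 4*exp(y)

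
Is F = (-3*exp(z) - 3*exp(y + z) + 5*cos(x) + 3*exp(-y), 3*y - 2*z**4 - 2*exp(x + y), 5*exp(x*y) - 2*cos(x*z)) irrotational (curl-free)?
No, ∇×F = (5*x*exp(x*y) + 8*z**3, -5*y*exp(x*y) - 2*z*sin(x*z) - 3*exp(z) - 3*exp(y + z), ((-2*exp(x + y) + 3*exp(y + z))*exp(y) + 3)*exp(-y))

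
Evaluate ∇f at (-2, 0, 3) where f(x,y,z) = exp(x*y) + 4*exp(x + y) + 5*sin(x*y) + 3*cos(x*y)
(4*exp(-2), -12 + 4*exp(-2), 0)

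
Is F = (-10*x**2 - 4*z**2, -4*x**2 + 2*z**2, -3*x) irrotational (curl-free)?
No, ∇×F = (-4*z, 3 - 8*z, -8*x)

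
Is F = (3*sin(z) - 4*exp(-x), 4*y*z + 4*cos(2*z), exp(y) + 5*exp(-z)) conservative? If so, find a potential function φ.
No, ∇×F = (-4*y + exp(y) + 8*sin(2*z), 3*cos(z), 0) ≠ 0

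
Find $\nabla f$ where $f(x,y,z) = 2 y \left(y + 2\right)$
(0, 4*y + 4, 0)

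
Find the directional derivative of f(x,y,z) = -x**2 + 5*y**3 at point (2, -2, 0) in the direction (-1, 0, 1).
2*sqrt(2)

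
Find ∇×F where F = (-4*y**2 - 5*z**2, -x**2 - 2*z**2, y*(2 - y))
(-2*y + 4*z + 2, -10*z, -2*x + 8*y)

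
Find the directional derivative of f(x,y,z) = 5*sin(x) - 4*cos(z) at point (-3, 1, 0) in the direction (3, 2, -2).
15*sqrt(17)*cos(3)/17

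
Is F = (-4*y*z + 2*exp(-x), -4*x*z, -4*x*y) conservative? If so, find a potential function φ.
Yes, F is conservative. φ = -4*x*y*z - 2*exp(-x)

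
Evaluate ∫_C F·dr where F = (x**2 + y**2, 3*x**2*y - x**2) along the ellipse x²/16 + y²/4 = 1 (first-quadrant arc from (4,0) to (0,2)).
-16/3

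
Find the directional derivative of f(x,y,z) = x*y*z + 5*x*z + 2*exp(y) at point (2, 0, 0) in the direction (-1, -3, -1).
-16*sqrt(11)/11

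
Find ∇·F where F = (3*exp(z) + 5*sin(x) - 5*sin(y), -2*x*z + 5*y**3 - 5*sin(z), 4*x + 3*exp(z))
15*y**2 + 3*exp(z) + 5*cos(x)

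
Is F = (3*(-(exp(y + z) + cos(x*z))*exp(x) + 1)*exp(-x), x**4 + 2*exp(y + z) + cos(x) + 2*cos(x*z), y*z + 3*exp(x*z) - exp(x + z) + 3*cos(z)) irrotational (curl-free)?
No, ∇×F = (2*x*sin(x*z) + z - 2*exp(y + z), 3*x*sin(x*z) - 3*z*exp(x*z) + exp(x + z) - 3*exp(y + z), 4*x**3 - 2*z*sin(x*z) + 3*exp(y + z) - sin(x))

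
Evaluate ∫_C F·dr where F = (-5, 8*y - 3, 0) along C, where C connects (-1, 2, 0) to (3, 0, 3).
-30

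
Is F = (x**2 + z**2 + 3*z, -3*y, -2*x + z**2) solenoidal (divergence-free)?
No, ∇·F = 2*x + 2*z - 3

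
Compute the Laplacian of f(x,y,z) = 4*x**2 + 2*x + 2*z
8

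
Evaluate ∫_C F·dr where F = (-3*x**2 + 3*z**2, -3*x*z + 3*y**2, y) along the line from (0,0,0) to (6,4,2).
-172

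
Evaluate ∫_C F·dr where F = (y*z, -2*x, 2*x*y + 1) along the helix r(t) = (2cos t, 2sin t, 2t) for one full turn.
4*pi*(-2*pi - 1)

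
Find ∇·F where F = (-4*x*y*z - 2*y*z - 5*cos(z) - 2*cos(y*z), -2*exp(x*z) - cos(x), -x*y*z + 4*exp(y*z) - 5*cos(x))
y*(-x - 4*z + 4*exp(y*z))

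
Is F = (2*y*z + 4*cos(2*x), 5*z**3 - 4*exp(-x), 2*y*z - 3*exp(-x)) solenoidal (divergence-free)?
No, ∇·F = 2*y - 8*sin(2*x)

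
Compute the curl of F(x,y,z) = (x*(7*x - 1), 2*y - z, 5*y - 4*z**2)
(6, 0, 0)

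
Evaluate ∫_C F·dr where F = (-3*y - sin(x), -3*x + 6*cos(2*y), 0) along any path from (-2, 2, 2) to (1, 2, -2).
-18 - cos(2) + cos(1)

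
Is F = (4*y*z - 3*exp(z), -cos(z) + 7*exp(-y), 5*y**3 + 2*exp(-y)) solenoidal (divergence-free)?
No, ∇·F = -7*exp(-y)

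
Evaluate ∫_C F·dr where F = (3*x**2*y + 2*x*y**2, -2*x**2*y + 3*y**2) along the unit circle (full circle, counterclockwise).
-3*pi/4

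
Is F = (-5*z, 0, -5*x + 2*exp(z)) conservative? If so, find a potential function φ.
Yes, F is conservative. φ = -5*x*z + 2*exp(z)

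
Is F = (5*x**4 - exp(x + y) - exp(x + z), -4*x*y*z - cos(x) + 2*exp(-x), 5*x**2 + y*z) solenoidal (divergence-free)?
No, ∇·F = 20*x**3 - 4*x*z + y - exp(x + y) - exp(x + z)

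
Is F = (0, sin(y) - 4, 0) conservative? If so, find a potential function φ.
Yes, F is conservative. φ = -4*y - cos(y)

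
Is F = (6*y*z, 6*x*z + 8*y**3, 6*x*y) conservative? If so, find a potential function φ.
Yes, F is conservative. φ = 2*y*(3*x*z + y**3)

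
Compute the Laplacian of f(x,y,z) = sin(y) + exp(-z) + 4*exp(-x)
-sin(y) + exp(-z) + 4*exp(-x)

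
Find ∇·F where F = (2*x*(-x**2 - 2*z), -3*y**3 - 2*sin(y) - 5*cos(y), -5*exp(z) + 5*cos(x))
-6*x**2 - 9*y**2 - 4*z - 5*exp(z) + 5*sin(y) - 2*cos(y)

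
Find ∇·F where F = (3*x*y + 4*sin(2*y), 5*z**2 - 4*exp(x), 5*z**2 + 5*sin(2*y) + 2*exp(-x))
3*y + 10*z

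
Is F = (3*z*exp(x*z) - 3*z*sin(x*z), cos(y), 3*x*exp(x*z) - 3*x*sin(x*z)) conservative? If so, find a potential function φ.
Yes, F is conservative. φ = 3*exp(x*z) + sin(y) + 3*cos(x*z)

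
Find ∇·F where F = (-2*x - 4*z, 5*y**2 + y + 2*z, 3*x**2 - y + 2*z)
10*y + 1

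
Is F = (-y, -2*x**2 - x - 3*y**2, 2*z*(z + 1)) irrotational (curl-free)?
No, ∇×F = (0, 0, -4*x)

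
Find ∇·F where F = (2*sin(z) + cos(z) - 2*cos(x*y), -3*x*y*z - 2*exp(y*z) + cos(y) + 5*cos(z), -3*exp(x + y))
-3*x*z + 2*y*sin(x*y) - 2*z*exp(y*z) - sin(y)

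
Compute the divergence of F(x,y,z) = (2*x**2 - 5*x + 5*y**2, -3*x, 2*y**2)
4*x - 5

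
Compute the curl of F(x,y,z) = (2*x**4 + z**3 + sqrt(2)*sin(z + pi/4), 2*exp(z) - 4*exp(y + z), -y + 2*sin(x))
(-2*exp(z) + 4*exp(y + z) - 1, 3*z**2 - 2*cos(x) + sqrt(2)*cos(z + pi/4), 0)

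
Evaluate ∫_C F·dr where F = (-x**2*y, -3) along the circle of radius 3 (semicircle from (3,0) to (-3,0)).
81*pi/8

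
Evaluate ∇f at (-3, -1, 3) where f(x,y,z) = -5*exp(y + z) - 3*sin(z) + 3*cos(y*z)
(0, -5*exp(2) + 9*sin(3), -5*exp(2) - 3*sqrt(2)*sin(pi/4 + 3))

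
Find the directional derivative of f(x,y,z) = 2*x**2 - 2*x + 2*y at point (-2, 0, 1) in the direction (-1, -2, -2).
2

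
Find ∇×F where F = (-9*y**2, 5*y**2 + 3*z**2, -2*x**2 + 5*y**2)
(10*y - 6*z, 4*x, 18*y)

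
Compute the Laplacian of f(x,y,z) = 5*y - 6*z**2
-12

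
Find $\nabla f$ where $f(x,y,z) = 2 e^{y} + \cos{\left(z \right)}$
(0, 2*exp(y), -sin(z))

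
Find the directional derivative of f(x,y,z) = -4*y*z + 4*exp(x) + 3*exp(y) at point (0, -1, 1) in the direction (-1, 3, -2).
3*sqrt(14)*(3 - 8*E)*exp(-1)/14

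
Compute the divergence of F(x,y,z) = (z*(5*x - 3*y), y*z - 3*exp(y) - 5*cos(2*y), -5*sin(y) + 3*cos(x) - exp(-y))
6*z - 3*exp(y) + 10*sin(2*y)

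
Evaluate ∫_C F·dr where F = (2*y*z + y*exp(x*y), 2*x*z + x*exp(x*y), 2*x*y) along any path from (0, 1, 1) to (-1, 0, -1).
0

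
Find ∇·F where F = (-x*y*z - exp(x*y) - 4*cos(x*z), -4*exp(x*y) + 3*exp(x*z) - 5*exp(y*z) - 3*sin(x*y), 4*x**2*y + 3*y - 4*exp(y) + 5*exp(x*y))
-4*x*exp(x*y) - 3*x*cos(x*y) - y*z - y*exp(x*y) - 5*z*exp(y*z) + 4*z*sin(x*z)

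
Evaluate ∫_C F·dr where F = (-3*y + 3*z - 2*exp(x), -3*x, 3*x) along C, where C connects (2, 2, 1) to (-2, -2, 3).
-24 + 4*sinh(2)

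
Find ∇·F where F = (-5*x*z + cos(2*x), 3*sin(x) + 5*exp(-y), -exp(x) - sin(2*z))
-5*z - 2*sin(2*x) - 2*cos(2*z) - 5*exp(-y)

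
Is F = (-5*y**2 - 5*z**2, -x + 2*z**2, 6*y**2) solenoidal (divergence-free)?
Yes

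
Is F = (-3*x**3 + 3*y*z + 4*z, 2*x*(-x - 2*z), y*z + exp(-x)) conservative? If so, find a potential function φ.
No, ∇×F = (4*x + z, 3*y + 4 + exp(-x), -4*x - 7*z) ≠ 0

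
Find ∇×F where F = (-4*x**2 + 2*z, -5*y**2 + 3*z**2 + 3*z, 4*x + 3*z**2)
(-6*z - 3, -2, 0)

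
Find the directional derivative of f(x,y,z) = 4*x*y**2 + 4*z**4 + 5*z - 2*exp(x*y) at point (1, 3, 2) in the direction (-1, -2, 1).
sqrt(6)*(49 + 10*exp(3))/6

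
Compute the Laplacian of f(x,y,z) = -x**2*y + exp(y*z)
y**2*exp(y*z) - 2*y + z**2*exp(y*z)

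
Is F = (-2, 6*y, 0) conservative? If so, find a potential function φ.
Yes, F is conservative. φ = -2*x + 3*y**2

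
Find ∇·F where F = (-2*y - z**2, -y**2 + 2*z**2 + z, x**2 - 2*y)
-2*y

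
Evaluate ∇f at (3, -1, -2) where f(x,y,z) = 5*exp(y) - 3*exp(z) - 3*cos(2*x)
(6*sin(6), 5*exp(-1), -3*exp(-2))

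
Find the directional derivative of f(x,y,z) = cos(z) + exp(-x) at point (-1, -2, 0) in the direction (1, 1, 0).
-sqrt(2)*E/2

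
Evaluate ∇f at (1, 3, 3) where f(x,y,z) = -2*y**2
(0, -12, 0)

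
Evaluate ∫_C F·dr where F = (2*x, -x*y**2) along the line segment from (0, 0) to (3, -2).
15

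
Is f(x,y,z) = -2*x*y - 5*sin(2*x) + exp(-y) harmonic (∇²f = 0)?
No, ∇²f = 20*sin(2*x) + exp(-y)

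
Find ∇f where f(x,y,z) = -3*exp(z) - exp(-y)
(0, exp(-y), -3*exp(z))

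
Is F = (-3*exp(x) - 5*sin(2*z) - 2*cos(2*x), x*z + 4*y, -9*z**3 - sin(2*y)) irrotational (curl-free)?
No, ∇×F = (-x - 2*cos(2*y), -10*cos(2*z), z)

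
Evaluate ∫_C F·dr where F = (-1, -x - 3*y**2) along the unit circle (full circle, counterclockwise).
-pi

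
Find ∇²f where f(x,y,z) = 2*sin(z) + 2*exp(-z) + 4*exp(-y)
-2*sin(z) + 2*exp(-z) + 4*exp(-y)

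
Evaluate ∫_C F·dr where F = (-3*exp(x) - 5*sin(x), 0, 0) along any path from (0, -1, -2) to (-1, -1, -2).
-2 - 3*exp(-1) + 5*cos(1)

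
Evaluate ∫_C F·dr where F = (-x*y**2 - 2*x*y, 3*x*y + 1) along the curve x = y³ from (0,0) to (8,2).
-6458/35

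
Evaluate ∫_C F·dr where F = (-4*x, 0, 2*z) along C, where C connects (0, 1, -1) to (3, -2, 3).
-10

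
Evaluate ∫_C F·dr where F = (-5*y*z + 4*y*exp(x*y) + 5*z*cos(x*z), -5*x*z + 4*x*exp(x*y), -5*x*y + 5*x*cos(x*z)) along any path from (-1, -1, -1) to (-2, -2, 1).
-25 - 4*E - 5*sin(2) - 5*sin(1) + 4*exp(4)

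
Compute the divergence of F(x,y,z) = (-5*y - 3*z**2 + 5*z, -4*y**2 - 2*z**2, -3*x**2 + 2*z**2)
-8*y + 4*z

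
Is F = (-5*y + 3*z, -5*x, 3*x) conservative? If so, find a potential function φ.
Yes, F is conservative. φ = x*(-5*y + 3*z)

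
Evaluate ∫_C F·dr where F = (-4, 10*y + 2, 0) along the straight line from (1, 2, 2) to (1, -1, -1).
-21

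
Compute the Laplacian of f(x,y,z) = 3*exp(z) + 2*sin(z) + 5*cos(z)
3*exp(z) - 2*sin(z) - 5*cos(z)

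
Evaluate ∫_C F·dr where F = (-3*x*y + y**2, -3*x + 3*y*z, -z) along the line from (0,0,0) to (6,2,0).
-82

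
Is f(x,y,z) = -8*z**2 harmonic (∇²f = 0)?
No, ∇²f = -16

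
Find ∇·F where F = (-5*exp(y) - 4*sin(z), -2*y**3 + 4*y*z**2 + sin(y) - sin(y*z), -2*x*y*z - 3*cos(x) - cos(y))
-2*x*y - 6*y**2 + 4*z**2 - z*cos(y*z) + cos(y)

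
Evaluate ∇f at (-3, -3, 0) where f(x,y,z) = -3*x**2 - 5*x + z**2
(13, 0, 0)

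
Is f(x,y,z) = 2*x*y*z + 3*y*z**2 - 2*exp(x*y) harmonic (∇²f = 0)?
No, ∇²f = -2*x**2*exp(x*y) - 2*y**2*exp(x*y) + 6*y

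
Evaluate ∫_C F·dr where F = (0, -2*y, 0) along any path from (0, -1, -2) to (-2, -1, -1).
0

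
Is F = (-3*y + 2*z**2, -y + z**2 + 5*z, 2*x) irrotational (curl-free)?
No, ∇×F = (-2*z - 5, 4*z - 2, 3)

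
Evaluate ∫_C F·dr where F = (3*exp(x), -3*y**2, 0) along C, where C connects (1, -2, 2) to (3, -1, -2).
-3*E - 7 + 3*exp(3)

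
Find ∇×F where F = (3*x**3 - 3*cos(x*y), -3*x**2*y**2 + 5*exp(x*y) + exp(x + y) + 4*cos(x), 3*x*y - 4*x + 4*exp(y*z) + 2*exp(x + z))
(3*x + 4*z*exp(y*z), -3*y - 2*exp(x + z) + 4, -6*x*y**2 - 3*x*sin(x*y) + 5*y*exp(x*y) + exp(x + y) - 4*sin(x))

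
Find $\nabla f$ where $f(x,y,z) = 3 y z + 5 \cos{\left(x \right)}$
(-5*sin(x), 3*z, 3*y)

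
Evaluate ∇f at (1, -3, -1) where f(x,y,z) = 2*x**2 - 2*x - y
(2, -1, 0)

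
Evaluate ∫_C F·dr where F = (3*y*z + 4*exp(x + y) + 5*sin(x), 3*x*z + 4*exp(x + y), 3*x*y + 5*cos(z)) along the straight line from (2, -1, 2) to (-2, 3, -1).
-5*sin(2) - 5*sin(1) + 30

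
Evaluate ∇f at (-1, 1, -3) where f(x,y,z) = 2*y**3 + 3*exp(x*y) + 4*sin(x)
(3*exp(-1) + 4*cos(1), 6 - 3*exp(-1), 0)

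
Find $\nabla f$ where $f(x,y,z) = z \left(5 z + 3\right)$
(0, 0, 10*z + 3)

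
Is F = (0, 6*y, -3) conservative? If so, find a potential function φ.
Yes, F is conservative. φ = 3*y**2 - 3*z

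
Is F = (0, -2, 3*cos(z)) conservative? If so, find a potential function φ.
Yes, F is conservative. φ = -2*y + 3*sin(z)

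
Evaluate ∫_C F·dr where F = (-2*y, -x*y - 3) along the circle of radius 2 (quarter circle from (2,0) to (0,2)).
-26/3 + 2*pi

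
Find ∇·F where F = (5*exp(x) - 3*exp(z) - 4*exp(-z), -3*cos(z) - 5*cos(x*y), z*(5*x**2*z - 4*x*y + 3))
10*x**2*z - 4*x*y + 5*x*sin(x*y) + 5*exp(x) + 3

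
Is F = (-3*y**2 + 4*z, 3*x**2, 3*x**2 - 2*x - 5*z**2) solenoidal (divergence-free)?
No, ∇·F = -10*z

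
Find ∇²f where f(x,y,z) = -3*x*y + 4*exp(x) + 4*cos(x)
4*exp(x) - 4*cos(x)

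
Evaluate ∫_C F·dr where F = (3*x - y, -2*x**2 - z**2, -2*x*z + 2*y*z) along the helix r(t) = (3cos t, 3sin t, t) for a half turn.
12 + 33*pi/2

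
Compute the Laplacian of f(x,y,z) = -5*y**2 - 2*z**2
-14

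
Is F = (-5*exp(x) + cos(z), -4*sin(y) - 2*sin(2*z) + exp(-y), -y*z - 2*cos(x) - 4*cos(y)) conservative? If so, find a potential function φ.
No, ∇×F = (-z + 4*sin(y) + 4*cos(2*z), -2*sin(x) - sin(z), 0) ≠ 0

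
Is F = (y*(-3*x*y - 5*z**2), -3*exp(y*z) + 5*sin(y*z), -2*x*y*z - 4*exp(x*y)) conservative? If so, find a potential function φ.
No, ∇×F = (-2*x*z - 4*x*exp(x*y) + 3*y*exp(y*z) - 5*y*cos(y*z), 4*y*(-2*z + exp(x*y)), 6*x*y + 5*z**2) ≠ 0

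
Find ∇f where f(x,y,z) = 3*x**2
(6*x, 0, 0)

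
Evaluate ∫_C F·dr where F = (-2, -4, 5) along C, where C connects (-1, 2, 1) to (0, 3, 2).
-1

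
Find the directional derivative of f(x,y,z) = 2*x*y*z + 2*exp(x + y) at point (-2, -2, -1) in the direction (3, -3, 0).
0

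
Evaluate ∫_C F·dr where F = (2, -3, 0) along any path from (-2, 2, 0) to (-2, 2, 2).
0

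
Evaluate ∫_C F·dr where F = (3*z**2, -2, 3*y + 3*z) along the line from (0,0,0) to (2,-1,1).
4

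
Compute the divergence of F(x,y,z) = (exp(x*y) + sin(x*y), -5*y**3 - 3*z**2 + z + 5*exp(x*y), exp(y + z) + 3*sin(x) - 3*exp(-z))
5*x*exp(x*y) - 15*y**2 + y*exp(x*y) + y*cos(x*y) + exp(y + z) + 3*exp(-z)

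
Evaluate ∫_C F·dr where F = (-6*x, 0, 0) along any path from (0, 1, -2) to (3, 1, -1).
-27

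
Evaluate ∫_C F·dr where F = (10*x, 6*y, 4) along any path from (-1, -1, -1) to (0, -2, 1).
12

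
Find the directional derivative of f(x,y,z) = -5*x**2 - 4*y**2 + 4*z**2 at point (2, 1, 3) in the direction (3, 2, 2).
-28*sqrt(17)/17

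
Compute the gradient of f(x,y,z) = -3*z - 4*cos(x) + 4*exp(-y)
(4*sin(x), -4*exp(-y), -3)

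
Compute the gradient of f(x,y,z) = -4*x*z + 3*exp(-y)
(-4*z, -3*exp(-y), -4*x)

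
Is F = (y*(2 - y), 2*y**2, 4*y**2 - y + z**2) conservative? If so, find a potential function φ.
No, ∇×F = (8*y - 1, 0, 2*y - 2) ≠ 0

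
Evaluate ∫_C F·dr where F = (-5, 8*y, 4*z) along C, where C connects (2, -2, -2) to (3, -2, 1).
-11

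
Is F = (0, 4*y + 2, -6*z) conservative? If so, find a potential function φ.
Yes, F is conservative. φ = 2*y**2 + 2*y - 3*z**2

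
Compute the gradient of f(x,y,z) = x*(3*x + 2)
(6*x + 2, 0, 0)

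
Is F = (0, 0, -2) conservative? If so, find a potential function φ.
Yes, F is conservative. φ = -2*z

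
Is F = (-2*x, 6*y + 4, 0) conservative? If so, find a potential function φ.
Yes, F is conservative. φ = -x**2 + 3*y**2 + 4*y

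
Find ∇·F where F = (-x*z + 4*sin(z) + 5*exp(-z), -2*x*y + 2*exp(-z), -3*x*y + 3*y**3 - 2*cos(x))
-2*x - z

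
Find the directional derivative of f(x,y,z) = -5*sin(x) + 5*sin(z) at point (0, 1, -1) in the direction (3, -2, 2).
5*sqrt(17)*(-3 + 2*cos(1))/17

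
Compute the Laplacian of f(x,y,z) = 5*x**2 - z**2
8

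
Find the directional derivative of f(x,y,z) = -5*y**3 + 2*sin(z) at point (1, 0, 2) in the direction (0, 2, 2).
sqrt(2)*cos(2)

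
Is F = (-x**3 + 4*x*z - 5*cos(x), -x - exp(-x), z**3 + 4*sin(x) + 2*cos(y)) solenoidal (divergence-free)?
No, ∇·F = -3*x**2 + 3*z**2 + 4*z + 5*sin(x)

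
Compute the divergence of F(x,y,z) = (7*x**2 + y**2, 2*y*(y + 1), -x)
14*x + 4*y + 2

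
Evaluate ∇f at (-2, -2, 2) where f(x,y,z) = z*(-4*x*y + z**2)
(16, 16, -4)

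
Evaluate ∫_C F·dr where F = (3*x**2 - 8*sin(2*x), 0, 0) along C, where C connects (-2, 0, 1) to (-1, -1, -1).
4*cos(2) - 4*cos(4) + 7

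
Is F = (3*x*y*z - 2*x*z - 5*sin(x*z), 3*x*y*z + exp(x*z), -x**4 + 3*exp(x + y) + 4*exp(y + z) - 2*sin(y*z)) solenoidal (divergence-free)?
No, ∇·F = 3*x*z + 3*y*z - 2*y*cos(y*z) - 5*z*cos(x*z) - 2*z + 4*exp(y + z)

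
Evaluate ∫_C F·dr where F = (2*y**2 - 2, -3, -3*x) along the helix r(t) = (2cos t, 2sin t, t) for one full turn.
0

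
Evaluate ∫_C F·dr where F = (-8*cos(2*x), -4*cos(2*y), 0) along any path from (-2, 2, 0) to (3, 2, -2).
-4*sin(6) - 4*sin(4)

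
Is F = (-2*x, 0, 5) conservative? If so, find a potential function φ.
Yes, F is conservative. φ = -x**2 + 5*z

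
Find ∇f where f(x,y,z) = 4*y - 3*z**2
(0, 4, -6*z)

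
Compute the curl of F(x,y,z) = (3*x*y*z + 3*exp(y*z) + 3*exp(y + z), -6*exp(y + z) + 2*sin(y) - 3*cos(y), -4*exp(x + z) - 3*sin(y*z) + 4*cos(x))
(-3*z*cos(y*z) + 6*exp(y + z), 3*x*y + 3*y*exp(y*z) + 4*exp(x + z) + 3*exp(y + z) + 4*sin(x), -3*x*z - 3*z*exp(y*z) - 3*exp(y + z))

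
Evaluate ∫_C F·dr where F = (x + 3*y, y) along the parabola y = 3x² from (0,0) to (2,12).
98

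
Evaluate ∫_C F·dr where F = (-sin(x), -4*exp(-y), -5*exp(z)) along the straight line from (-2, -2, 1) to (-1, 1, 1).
-4*exp(2) - cos(2) + cos(1) + 4*exp(-1)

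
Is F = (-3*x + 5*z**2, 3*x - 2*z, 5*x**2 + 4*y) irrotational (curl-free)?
No, ∇×F = (6, -10*x + 10*z, 3)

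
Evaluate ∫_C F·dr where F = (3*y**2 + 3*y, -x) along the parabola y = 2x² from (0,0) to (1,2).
46/15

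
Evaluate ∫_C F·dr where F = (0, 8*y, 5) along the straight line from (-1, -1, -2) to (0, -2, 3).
37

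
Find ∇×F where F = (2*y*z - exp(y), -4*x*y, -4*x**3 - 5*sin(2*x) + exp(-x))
(0, 12*x**2 + 2*y + 10*cos(2*x) + exp(-x), -4*y - 2*z + exp(y))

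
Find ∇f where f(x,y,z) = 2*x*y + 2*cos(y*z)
(2*y, 2*x - 2*z*sin(y*z), -2*y*sin(y*z))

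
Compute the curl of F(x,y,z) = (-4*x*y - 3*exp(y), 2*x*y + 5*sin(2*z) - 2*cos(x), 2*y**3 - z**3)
(6*y**2 - 10*cos(2*z), 0, 4*x + 2*y + 3*exp(y) + 2*sin(x))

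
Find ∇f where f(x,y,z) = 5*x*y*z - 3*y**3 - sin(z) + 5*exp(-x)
(5*y*z - 5*exp(-x), 5*x*z - 9*y**2, 5*x*y - cos(z))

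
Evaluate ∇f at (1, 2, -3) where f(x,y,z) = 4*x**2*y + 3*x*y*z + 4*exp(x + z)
(-2 + 4*exp(-2), -5, 4*exp(-2) + 6)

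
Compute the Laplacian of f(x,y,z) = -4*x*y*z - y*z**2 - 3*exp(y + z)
-2*y - 6*exp(y + z)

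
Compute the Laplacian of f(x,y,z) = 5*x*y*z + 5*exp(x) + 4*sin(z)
5*exp(x) - 4*sin(z)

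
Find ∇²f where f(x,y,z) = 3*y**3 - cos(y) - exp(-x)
18*y + cos(y) - exp(-x)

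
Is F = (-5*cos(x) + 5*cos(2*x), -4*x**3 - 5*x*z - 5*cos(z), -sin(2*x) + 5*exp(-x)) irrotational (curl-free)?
No, ∇×F = (5*x - 5*sin(z), 2*cos(2*x) + 5*exp(-x), -12*x**2 - 5*z)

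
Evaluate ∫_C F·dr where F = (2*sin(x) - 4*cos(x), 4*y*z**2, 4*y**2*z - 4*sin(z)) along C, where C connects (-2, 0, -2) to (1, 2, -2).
-4*sin(2) - 4*sin(1) - 2*cos(1) + 2*cos(2) + 32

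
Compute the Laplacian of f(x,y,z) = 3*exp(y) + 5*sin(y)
3*exp(y) - 5*sin(y)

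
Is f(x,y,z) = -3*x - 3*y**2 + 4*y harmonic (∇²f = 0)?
No, ∇²f = -6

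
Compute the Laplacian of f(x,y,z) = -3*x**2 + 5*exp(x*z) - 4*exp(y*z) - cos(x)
5*x**2*exp(x*z) - 4*y**2*exp(y*z) + 5*z**2*exp(x*z) - 4*z**2*exp(y*z) + cos(x) - 6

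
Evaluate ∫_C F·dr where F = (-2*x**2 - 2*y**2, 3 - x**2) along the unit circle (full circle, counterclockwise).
0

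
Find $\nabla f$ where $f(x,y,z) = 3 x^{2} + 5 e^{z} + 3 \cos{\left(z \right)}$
(6*x, 0, 5*exp(z) - 3*sin(z))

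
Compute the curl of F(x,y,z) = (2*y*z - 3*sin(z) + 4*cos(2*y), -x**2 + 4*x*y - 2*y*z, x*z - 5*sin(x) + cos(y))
(2*y - sin(y), 2*y - z + 5*cos(x) - 3*cos(z), -2*x + 4*y - 2*z + 8*sin(2*y))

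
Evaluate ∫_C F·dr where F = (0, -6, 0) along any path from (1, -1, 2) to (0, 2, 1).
-18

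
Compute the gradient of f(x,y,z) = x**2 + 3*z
(2*x, 0, 3)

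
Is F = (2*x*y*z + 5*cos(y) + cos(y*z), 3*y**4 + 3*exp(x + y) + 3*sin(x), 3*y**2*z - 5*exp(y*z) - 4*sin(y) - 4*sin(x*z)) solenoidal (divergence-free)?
No, ∇·F = -4*x*cos(x*z) + 12*y**3 + 3*y**2 + 2*y*z - 5*y*exp(y*z) + 3*exp(x + y)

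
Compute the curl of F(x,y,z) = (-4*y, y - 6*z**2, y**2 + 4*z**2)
(2*y + 12*z, 0, 4)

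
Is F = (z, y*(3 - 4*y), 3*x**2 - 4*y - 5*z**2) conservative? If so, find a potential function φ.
No, ∇×F = (-4, 1 - 6*x, 0) ≠ 0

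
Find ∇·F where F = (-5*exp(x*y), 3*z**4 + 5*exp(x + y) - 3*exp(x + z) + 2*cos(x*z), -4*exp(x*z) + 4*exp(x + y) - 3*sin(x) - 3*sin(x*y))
-4*x*exp(x*z) - 5*y*exp(x*y) + 5*exp(x + y)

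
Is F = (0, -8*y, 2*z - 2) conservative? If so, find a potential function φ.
Yes, F is conservative. φ = -4*y**2 + z**2 - 2*z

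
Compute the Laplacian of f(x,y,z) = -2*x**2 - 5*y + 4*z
-4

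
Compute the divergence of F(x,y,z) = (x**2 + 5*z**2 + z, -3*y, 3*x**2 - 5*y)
2*x - 3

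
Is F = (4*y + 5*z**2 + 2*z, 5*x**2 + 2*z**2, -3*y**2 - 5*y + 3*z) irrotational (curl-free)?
No, ∇×F = (-6*y - 4*z - 5, 10*z + 2, 10*x - 4)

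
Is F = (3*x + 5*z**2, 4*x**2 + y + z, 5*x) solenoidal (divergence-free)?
No, ∇·F = 4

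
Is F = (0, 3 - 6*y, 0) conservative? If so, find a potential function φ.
Yes, F is conservative. φ = 3*y*(1 - y)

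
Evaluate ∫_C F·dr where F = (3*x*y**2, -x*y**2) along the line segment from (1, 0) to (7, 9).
2673/2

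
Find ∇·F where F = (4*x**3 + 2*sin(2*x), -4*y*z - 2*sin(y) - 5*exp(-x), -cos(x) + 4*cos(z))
12*x**2 - 4*z - 4*sin(z) + 4*cos(2*x) - 2*cos(y)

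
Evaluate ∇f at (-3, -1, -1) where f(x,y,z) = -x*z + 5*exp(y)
(1, 5*exp(-1), 3)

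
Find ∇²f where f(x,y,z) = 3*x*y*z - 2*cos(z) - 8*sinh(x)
2*cos(z) - 8*sinh(x)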